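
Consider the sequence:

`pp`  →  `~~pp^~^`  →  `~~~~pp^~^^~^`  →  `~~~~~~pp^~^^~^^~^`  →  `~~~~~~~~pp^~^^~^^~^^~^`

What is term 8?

Every step adds ~~ to the front and ^~^ to the end of the previous string.
From ~~~~~~~~pp^~^^~^^~^^~^, 3 further steps: ~~~~~~~~pp^~^^~^^~^^~^ → ~~~~~~~~~~pp^~^^~^^~^^~^^~^ → ~~~~~~~~~~~~pp^~^^~^^~^^~^^~^^~^ → (answer).

~~~~~~~~~~~~~~pp^~^^~^^~^^~^^~^^~^^~^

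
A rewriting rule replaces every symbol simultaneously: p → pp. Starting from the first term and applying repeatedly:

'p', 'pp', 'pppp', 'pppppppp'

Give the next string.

pppppppppppppppp

Rewriting each symbol of pppppppp: p→pp, p→pp, p→pp, p→pp, p→pp, p→pp, p→pp, p→pp, which concatenates to pp pp pp pp pp pp pp pp.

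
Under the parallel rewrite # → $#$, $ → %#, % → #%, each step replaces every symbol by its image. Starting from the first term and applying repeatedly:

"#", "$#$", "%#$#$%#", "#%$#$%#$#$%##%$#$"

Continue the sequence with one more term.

Rewriting the 17 symbols of #%$#$%#$#$%##%$#$ one by one yields $#$ #% %# $#$ %# #% $#$ %# $#$ %# #% $#$ $#$ #% %# $#$ %#; concatenated:

$#$#%%#$#$%##%$#$%#$#$%##%$#$$#$#%%#$#$%#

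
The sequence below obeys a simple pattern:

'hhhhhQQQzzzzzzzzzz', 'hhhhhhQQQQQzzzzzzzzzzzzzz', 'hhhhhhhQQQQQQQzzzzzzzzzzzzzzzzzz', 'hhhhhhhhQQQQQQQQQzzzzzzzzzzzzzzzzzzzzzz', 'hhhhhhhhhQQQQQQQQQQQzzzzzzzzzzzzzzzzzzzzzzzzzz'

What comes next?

hhhhhhhhhhQQQQQQQQQQQQQzzzzzzzzzzzzzzzzzzzzzzzzzzzzzz

Term n consists of n+3 h's, followed by 2n-1 Q's, followed by 4n+2 z's, where the shown terms are n = 2, 3, 4, 5, 6.
Setting n = 7 gives 10, 13, 30 characters in each block.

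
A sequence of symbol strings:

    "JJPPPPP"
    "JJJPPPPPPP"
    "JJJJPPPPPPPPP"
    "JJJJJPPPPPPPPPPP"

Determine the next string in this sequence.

Reading off run lengths: J runs 2, 3, 4, 5; P runs 5, 7, 9, 11 — each is linear in n, where the shown terms are n = 2, 3, 4, 5.
At n = 6 the blocks have lengths 6, 13.

JJJJJJPPPPPPPPPPPPP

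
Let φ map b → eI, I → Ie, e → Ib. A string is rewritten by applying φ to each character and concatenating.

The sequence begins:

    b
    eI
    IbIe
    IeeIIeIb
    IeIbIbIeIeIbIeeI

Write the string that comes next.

φ(IeIbIbIeIeIbIeeI) expands symbol-by-symbol to Ie Ib Ie eI Ie eI Ie Ib Ie Ib Ie eI Ie Ib Ib Ie; joining the 16 pieces gives the next term.

IeIbIeeIIeeIIeIbIeIbIeeIIeIbIbIe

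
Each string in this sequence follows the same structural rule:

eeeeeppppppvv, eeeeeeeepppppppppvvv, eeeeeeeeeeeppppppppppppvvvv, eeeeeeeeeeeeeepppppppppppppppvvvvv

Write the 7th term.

Term n consists of 3n-1 e's, followed by 3n p's, followed by n v's, where the shown terms are n = 2, 3, 4, 5.
For term 7, n = 8, so the run lengths are 23, 24, 8.

eeeeeeeeeeeeeeeeeeeeeeeppppppppppppppppppppppppvvvvvvvv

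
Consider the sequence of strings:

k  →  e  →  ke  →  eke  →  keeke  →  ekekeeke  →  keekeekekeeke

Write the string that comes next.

This is a Fibonacci-style word recurrence s(k) = s(k−2)·s(k−1): e.g. k·e = ke.
So term 8 is ekekeeke·keekeekekeeke.

ekekeekekeekeekekeeke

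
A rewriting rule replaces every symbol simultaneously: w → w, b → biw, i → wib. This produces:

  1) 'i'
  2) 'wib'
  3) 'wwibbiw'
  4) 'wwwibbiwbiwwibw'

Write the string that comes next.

φ(wwwibbiwbiwwibw) expands symbol-by-symbol to w w w wib biw biw wib w biw wib w w wib biw w; joining the 15 pieces gives the next term.

wwwwibbiwbiwwibwbiwwibwwwibbiww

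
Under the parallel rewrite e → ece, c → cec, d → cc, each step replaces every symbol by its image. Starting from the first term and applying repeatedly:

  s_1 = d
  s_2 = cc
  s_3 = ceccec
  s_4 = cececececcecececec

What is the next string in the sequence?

Replace each of the 18 characters of cececececcecececec in place — cec ece cec ece cec ece cec ece cec cec ece cec ece cec ece cec ece cec — and concatenate.

cecececececececececececececcececececececececececececec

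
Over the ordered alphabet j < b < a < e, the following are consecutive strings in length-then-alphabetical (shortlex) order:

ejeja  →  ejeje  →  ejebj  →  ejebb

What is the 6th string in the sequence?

ejebe

Advancing 2 positions from ejebb through ejebb → ejeba reaches term 6.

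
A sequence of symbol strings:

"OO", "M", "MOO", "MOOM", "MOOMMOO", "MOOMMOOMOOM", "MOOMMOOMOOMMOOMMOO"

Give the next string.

MOOMMOOMOOMMOOMMOOMOOMMOOMOOM

From term 3 onward, concatenate the last term with the second-to-last: M·OO = MOO, MOO·M = MOOM, …
So term 8 is MOOMMOOMOOMMOOMMOO·MOOMMOOMOOM.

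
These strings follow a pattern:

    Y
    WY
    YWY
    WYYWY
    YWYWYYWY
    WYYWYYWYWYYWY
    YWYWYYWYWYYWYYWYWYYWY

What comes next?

WYYWYYWYWYYWYYWYWYYWYWYYWYYWYWYYWY

From term 3 onward, concatenate the second-to-last term with the last: Y·WY = YWY, WY·YWY = WYYWY, …
So term 8 is WYYWYYWYWYYWY·YWYWYYWYWYYWYYWYWYYWY.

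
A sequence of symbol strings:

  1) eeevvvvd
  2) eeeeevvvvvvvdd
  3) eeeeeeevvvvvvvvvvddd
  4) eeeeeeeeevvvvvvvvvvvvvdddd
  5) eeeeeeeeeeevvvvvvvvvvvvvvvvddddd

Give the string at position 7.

eeeeeeeeeeeeeeevvvvvvvvvvvvvvvvvvvvvvddddddd

The n-th term is 2n-1 e's then 3n-2 v's then n-1 d's, where the shown terms are n = 2, 3, 4, 5, 6.
At n = 8 the blocks have lengths 15, 22, 7.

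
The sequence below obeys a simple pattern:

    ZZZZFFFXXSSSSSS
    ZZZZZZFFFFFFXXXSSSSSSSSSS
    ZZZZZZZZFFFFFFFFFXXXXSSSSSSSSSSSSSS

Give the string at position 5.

ZZZZZZZZZZZZFFFFFFFFFFFFFFFXXXXXXSSSSSSSSSSSSSSSSSSSSSS

The n-th term is 2n+2 Z's then 3n F's then n+1 X's then 4n+2 S's (n = 1, 2, …).
At n = 5 the blocks have lengths 12, 15, 6, 22.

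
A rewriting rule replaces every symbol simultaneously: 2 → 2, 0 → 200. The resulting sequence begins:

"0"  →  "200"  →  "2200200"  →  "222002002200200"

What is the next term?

2222002002200200222002002200200

Replace each of the 15 characters of 222002002200200 in place — 2 2 2 200 200 2 200 200 2 2 200 200 2 200 200 — and concatenate.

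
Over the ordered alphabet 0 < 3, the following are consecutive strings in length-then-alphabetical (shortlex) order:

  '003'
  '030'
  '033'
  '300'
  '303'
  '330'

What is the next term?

Find the rightmost character of 330 below 3, bump it to the next letter, and reset everything to its right to 0.

333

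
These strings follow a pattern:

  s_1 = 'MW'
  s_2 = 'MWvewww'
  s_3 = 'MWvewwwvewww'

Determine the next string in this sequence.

The strings grow by a fixed suffix vewww each time.
So the next term is MWvewwwvewww·vewww.

MWvewwwvewwwvewww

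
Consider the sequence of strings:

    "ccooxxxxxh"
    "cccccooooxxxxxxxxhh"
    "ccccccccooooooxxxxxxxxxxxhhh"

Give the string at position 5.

Reading off run lengths: c runs 2, 5, 8; o runs 2, 4, 6; x runs 5, 8, 11; h runs 1, 2, 3 — each is linear in n (n = 1, 2, …).
Setting n = 5 gives 14, 10, 17, 5 characters in each block.

ccccccccccccccooooooooooxxxxxxxxxxxxxxxxxhhhhh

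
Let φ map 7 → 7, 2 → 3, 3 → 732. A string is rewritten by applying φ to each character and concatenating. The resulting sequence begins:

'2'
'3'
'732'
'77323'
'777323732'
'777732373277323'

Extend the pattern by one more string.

7777732373277323777323732

φ(777732373277323) expands symbol-by-symbol to 7 7 7 7 732 3 732 7 732 3 7 7 732 3 732; joining the 15 pieces gives the next term.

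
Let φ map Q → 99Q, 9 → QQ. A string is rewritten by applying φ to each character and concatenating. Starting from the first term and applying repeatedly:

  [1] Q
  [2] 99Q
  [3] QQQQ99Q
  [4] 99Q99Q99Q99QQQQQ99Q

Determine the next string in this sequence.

QQQQ99QQQQQ99QQQQQ99QQQQQ99Q99Q99Q99Q99QQQQQ99Q

φ(99Q99Q99Q99QQQQQ99Q) expands symbol-by-symbol to QQ QQ 99Q QQ QQ 99Q QQ QQ 99Q QQ QQ 99Q 99Q 99Q 99Q 99Q QQ QQ 99Q; joining the 19 pieces gives the next term.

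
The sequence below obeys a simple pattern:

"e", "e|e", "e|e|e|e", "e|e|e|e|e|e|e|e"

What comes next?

e|e|e|e|e|e|e|e|e|e|e|e|e|e|e|e

Each string is two copies of the previous one joined by '|'.
So the next term is two copies of e|e|e|e|e|e|e|e with '|' between the halves.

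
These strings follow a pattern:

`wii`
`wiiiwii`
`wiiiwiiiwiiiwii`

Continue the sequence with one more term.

Every step duplicates the string with 'i' between the halves.
Doubling wiiiwiiiwiiiwii with 'i' between the halves:

wiiiwiiiwiiiwiiiwiiiwiiiwiiiwii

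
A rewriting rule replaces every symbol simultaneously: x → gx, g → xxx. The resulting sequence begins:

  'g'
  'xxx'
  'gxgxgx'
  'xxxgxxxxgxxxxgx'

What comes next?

φ(xxxgxxxxgxxxxgx) expands symbol-by-symbol to gx gx gx xxx gx gx gx gx xxx gx gx gx gx xxx gx; joining the 15 pieces gives the next term.

gxgxgxxxxgxgxgxgxxxxgxgxgxgxxxxgx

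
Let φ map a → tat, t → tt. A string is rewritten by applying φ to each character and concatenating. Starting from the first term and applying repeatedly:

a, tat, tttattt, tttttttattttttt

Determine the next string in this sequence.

tttttttttttttttattttttttttttttt

Replace each of the 15 characters of tttttttattttttt in place — tt tt tt tt tt tt tt tat tt tt tt tt tt tt tt — and concatenate.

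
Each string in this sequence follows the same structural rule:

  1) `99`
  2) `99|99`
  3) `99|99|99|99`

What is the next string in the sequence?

Every step duplicates the string with '|' between the halves.
One more doubling of 99|99|99|99 gives the answer.

99|99|99|99|99|99|99|99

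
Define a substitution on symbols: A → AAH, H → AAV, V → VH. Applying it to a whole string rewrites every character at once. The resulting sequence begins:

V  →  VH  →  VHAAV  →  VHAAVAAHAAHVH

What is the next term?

VHAAVAAHAAHVHAAHAAHAAVAAHAAHAAVVHAAV

φ(VHAAVAAHAAHVH) expands symbol-by-symbol to VH AAV AAH AAH VH AAH AAH AAV AAH AAH AAV VH AAV; joining the 13 pieces gives the next term.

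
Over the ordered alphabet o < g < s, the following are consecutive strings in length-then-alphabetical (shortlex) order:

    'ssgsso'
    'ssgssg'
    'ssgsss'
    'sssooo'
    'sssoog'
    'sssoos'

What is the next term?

sssogo

Find the rightmost character of sssoos below s, bump it to the next letter, and reset everything to its right to o.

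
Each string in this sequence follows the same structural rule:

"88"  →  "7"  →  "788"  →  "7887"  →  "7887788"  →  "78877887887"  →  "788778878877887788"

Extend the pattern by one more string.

Each term (from the third on) is the previous term followed by the one before it: term 3 = 7·88 = 788.
Continuing: 788778878877887788 · 78877887887 gives term 8.

78877887887788778878877887887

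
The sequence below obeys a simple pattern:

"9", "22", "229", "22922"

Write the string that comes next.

Each term (from the third on) is the previous term followed by the one before it: term 3 = 22·9 = 229.
So term 5 is 22922·229.

22922229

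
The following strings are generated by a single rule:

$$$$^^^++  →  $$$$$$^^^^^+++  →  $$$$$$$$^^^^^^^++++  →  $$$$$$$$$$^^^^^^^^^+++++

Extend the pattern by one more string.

$$$$$$$$$$$$^^^^^^^^^^^++++++

Term n consists of 2n $'s, followed by 2n-1 ^'s, followed by n +'s, where the shown terms are n = 2, 3, 4, 5.
For the next term, n = 6, so the run lengths are 12, 11, 6.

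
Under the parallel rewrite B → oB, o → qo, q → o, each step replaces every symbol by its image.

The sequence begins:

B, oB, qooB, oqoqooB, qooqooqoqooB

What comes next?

Rewriting each symbol of qooqooqoqooB: q→o, o→qo, o→qo, q→o, o→qo, o→qo, q→o, o→qo, q→o, o→qo, o→qo, B→oB, which concatenates to o qo qo o qo qo o qo o qo qo oB.

oqoqooqoqooqooqoqooB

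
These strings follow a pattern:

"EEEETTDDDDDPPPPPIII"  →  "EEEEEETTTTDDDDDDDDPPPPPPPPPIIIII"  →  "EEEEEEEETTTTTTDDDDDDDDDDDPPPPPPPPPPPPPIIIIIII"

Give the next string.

Term n consists of 2n+2 E's, followed by 2n T's, followed by 3n+2 D's, followed by 4n+1 P's, followed by 2n+1 I's (n = 1, 2, …).
Setting n = 4 gives 10, 8, 14, 17, 9 characters in each block.

EEEEEEEEEETTTTTTTTDDDDDDDDDDDDDDPPPPPPPPPPPPPPPPPIIIIIIIII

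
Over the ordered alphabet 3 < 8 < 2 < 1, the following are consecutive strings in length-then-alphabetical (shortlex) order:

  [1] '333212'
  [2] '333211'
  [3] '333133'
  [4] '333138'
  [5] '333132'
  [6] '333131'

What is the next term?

Treat 333131 as a base-4 numeral over the given alphabet and add one, carrying through any trailing 1's.

333183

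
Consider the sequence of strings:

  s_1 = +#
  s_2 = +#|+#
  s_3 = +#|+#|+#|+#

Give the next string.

Each string is two copies of the previous one joined by '|'.
So the next term is two copies of +#|+#|+#|+# with '|' between the halves.

+#|+#|+#|+#|+#|+#|+#|+#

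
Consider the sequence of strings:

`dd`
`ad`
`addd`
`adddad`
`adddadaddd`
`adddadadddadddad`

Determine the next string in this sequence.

From term 3 onward, concatenate the last term with the second-to-last: ad·dd = addd, addd·ad = adddad, …
The next term joins adddadadddadddad and adddadaddd.

adddadadddadddadadddadaddd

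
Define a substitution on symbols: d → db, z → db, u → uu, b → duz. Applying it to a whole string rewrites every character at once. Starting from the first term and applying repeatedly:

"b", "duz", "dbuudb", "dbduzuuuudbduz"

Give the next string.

Rewriting the 14 symbols of dbduzuuuudbduz one by one yields db duz db uu db uu uu uu uu db duz db uu db; concatenated:

dbduzdbuudbuuuuuuuudbduzdbuudb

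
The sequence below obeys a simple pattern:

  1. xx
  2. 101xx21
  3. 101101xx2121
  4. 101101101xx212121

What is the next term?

101101101101xx21212121

Every step adds 101 to the front and 21 to the end of the previous string.
So the next term is 101·101101101xx212121·21.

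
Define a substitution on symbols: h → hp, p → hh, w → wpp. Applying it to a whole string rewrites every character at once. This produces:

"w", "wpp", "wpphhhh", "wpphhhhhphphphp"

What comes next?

wpphhhhhphphphphphhhphhhphhhphh

Applying the rule to each of the 15 symbols of wpphhhhhphphphp gives the pieces wpp hh hh hp hp hp hp hp hh hp hh hp hh hp hh, which concatenate to the answer.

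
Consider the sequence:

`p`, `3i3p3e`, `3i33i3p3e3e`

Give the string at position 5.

3i33i33i33i3p3e3e3e3e

Every step adds 3i3 to the front and 3e to the end of the previous string.
From 3i33i3p3e3e, 2 further steps: 3i33i3p3e3e → 3i33i33i3p3e3e3e → (answer).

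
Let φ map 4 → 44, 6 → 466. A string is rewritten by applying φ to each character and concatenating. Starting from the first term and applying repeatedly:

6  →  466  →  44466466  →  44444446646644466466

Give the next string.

444444444444444664664446646644444446646644466466

φ(44444446646644466466) expands symbol-by-symbol to 44 44 44 44 44 44 44 466 466 44 466 466 44 44 44 466 466 44 466 466; joining the 20 pieces gives the next term.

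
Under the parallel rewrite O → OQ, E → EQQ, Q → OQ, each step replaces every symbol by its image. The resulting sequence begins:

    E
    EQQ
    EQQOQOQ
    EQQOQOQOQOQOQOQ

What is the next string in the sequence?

Replace each of the 15 characters of EQQOQOQOQOQOQOQ in place — EQQ OQ OQ OQ OQ OQ OQ OQ OQ OQ OQ OQ OQ OQ OQ — and concatenate.

EQQOQOQOQOQOQOQOQOQOQOQOQOQOQOQ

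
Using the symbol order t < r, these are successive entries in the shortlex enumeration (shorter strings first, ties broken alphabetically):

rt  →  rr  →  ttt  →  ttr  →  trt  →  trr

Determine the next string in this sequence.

Find the rightmost character of trr below r, bump it to the next letter, and reset everything to its right to t.

rtt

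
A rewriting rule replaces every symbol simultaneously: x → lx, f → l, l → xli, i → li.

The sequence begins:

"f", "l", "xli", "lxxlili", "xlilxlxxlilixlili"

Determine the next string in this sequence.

Rewriting the 17 symbols of xlilxlxxlilixlili one by one yields lx xli li xli lx xli lx lx xli li xli li lx xli li xli li; concatenated:

lxxlilixlilxxlilxlxxlilixlililxxlilixlili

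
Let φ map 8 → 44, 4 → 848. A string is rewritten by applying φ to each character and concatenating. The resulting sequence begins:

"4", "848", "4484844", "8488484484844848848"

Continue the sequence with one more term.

44848444484844848848448484484884844848444484844

φ(8488484484844848848) expands symbol-by-symbol to 44 848 44 44 848 44 848 848 44 848 44 848 848 44 848 44 44 848 44; joining the 19 pieces gives the next term.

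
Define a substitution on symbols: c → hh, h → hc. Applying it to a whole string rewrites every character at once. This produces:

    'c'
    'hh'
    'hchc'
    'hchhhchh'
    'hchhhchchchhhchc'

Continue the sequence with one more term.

Rewriting the 16 symbols of hchhhchchchhhchc one by one yields hc hh hc hc hc hh hc hh hc hh hc hc hc hh hc hh; concatenated:

hchhhchchchhhchhhchhhchchchhhchh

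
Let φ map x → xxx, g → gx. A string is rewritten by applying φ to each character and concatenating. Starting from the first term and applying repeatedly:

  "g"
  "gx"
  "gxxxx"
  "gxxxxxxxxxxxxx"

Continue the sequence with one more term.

gxxxxxxxxxxxxxxxxxxxxxxxxxxxxxxxxxxxxxxxx

Applying the rule to each of the 14 symbols of gxxxxxxxxxxxxx gives the pieces gx xxx xxx xxx xxx xxx xxx xxx xxx xxx xxx xxx xxx xxx, which concatenate to the answer.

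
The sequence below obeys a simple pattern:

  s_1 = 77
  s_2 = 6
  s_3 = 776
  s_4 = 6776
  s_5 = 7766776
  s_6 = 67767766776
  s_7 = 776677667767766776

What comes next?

Each term (from the third on) is the two preceding terms concatenated in order: term 3 = 77·6 = 776.
So term 8 is 67767766776·776677667767766776.

67767766776776677667767766776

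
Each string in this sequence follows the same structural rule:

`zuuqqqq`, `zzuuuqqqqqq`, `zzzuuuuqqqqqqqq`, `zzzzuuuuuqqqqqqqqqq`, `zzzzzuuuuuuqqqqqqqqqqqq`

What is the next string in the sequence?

zzzzzzuuuuuuuqqqqqqqqqqqqqq

Each string has the form z^{n-1} u^{n} q^{2n}, where the shown terms are n = 2, 3, 4, 5, 6.
At n = 7 the blocks have lengths 6, 7, 14.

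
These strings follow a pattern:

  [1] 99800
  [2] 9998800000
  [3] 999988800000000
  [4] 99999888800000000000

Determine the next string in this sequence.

Term n consists of n+1 9's, followed by n 8's, followed by 3n-1 0's (n = 1, 2, …).
Setting n = 5 gives 6, 5, 14 characters in each block.

9999998888800000000000000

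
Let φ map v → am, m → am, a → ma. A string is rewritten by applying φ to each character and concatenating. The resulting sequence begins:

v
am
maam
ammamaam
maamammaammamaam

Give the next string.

ammamaammaamammamaamammaammamaam

Applying the rule to each of the 16 symbols of maamammaammamaam gives the pieces am ma ma am ma am am ma ma am am ma am ma ma am, which concatenate to the answer.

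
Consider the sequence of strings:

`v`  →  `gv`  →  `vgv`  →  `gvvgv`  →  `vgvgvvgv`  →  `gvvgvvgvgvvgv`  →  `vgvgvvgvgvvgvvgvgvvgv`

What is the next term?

This is a Fibonacci-style word recurrence s(k) = s(k−2)·s(k−1): e.g. v·gv = vgv.
Continuing: gvvgvvgvgvvgv · vgvgvvgvgvvgvvgvgvvgv gives term 8.

gvvgvvgvgvvgvvgvgvvgvgvvgvvgvgvvgv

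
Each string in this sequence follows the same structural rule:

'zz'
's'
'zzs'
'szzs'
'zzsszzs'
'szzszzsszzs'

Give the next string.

This is a Fibonacci-style word recurrence s(k) = s(k−2)·s(k−1): e.g. zz·s = zzs.
So term 7 is zzsszzs·szzszzsszzs.

zzsszzsszzszzsszzs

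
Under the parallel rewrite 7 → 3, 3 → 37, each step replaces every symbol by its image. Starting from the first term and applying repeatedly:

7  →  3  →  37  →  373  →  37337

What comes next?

37337373

Rewriting each symbol of 37337: 3→37, 7→3, 3→37, 3→37, 7→3, which concatenates to 37 3 37 37 3.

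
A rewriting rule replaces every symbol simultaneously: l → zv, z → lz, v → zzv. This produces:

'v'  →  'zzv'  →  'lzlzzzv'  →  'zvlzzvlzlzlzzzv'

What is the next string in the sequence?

Rewriting the 15 symbols of zvlzzvlzlzlzzzv one by one yields lz zzv zv lz lz zzv zv lz zv lz zv lz lz lz zzv; concatenated:

lzzzvzvlzlzzzvzvlzzvlzzvlzlzlzzzv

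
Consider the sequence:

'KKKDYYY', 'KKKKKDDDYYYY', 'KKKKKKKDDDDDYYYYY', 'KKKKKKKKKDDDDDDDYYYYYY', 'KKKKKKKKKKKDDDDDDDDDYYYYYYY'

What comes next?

KKKKKKKKKKKKKDDDDDDDDDDDYYYYYYYY

Reading off run lengths: K runs 3, 5, 7, 9, 11; D runs 1, 3, 5, 7, 9; Y runs 3, 4, 5, 6, 7 — each is linear in n (n = 1, 2, …).
Setting n = 6 gives 13, 11, 8 characters in each block.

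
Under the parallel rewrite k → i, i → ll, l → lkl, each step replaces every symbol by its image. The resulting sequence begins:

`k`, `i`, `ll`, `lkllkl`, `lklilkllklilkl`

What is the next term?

Replace each of the 14 characters of lklilkllklilkl in place — lkl i lkl ll lkl i lkl lkl i lkl ll lkl i lkl — and concatenate.

lklilkllllklilkllklilkllllklilkl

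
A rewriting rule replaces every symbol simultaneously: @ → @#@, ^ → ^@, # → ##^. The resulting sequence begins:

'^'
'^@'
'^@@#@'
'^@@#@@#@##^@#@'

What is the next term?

Replace each of the 14 characters of ^@@#@@#@##^@#@ in place — ^@ @#@ @#@ ##^ @#@ @#@ ##^ @#@ ##^ ##^ ^@ @#@ ##^ @#@ — and concatenate.

^@@#@@#@##^@#@@#@##^@#@##^##^^@@#@##^@#@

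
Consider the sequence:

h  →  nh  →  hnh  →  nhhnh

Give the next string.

This is a Fibonacci-style word recurrence s(k) = s(k−2)·s(k−1): e.g. h·nh = hnh.
Continuing: hnh · nhhnh gives term 5.

hnhnhhnh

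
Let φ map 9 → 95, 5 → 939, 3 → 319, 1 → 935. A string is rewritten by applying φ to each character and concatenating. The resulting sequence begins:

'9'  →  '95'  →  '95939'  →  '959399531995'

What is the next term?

Rewriting each symbol of 959399531995: 9→95, 5→939, 9→95, 3→319, 9→95, 9→95, 5→939, 3→319, 1→935, 9→95, 9→95, 5→939, which concatenates to 95 939 95 319 95 95 939 319 935 95 95 939.

959399531995959393199359595939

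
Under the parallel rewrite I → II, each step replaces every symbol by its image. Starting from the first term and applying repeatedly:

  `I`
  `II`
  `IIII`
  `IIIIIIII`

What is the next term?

IIIIIIIIIIIIIIII

Apply φ to IIIIIIII symbol by symbol: I→II, I→II, I→II, I→II, I→II, I→II, I→II, I→II; joined: II II II II II II II II.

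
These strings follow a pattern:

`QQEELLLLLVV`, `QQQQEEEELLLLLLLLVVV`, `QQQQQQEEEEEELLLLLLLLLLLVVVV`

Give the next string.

QQQQQQQQEEEEEEEELLLLLLLLLLLLLLVVVVV

Term n consists of 2n Q's, followed by 2n E's, followed by 3n+2 L's, followed by n+1 V's (n = 1, 2, …).
Setting n = 4 gives 8, 8, 14, 5 characters in each block.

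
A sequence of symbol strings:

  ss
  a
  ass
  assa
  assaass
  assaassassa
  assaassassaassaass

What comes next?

From term 3 onward, concatenate the last term with the second-to-last: a·ss = ass, ass·a = assa, …
So term 8 is assaassassaassaass·assaassassa.

assaassassaassaassassaassassa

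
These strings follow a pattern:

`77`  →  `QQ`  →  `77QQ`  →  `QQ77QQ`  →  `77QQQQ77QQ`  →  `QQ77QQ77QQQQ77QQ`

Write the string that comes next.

This is a Fibonacci-style word recurrence s(k) = s(k−2)·s(k−1): e.g. 77·QQ = 77QQ.
So term 7 is 77QQQQ77QQ·QQ77QQ77QQQQ77QQ.

77QQQQ77QQQQ77QQ77QQQQ77QQ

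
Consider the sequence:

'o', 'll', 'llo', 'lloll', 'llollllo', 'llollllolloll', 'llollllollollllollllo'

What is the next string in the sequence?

llollllollollllollllollollllolloll

From term 3 onward, concatenate the last term with the second-to-last: ll·o = llo, llo·ll = lloll, …
So term 8 is llollllollollllollllo·llollllolloll.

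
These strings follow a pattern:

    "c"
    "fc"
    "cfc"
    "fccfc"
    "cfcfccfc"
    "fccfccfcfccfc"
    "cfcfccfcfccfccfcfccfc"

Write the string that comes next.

fccfccfcfccfccfcfccfcfccfccfcfccfc

Each term (from the third on) is the two preceding terms concatenated in order: term 3 = c·fc = cfc.
Continuing: fccfccfcfccfc · cfcfccfcfccfccfcfccfc gives term 8.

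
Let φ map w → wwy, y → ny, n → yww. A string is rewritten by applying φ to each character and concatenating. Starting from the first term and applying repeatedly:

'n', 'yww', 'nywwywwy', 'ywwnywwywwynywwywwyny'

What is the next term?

Rewriting the 21 symbols of ywwnywwywwynywwywwyny one by one yields ny wwy wwy yww ny wwy wwy ny wwy wwy ny yww ny wwy wwy ny wwy wwy ny yww ny; concatenated:

nywwywwyywwnywwywwynywwywwynyywwnywwywwynywwywwynyywwny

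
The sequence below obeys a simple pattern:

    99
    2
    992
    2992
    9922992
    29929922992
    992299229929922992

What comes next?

Each term (from the third on) is the two preceding terms concatenated in order: term 3 = 99·2 = 992.
The next term joins 29929922992 and 992299229929922992.

29929922992992299229929922992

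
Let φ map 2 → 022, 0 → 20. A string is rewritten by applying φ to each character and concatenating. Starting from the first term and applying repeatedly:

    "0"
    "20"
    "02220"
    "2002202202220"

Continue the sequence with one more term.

0222020022022200220222002202202220

Applying the rule to each of the 13 symbols of 2002202202220 gives the pieces 022 20 20 022 022 20 022 022 20 022 022 022 20, which concatenate to the answer.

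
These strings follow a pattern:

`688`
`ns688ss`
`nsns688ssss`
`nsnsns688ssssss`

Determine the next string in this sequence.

Each term wraps the previous one in ns on the left and ss on the right.
Applying this once more to nsnsns688ssssss:

nsnsnsns688ssssssss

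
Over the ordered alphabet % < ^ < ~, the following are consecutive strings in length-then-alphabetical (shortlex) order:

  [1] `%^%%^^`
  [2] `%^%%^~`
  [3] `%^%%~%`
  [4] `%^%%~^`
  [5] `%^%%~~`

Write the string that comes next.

%^%^%%

Treat %^%%~~ as a base-3 numeral over the given alphabet and add one, carrying through any trailing ~'s.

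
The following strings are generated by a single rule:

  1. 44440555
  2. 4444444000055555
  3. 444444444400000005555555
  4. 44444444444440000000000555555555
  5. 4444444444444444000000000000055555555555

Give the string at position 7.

44444444444444444444440000000000000000000555555555555555

The n-th term is 3n+1 4's then 3n-2 0's then 2n+1 5's (n = 1, 2, …).
At n = 7 the blocks have lengths 22, 19, 15.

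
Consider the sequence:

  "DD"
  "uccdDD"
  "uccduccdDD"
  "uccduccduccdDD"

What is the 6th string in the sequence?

The strings grow by a fixed prefix uccd each time.
From uccduccduccdDD, 2 further steps: uccduccduccdDD → uccduccduccduccdDD → (answer).

uccduccduccduccduccdDD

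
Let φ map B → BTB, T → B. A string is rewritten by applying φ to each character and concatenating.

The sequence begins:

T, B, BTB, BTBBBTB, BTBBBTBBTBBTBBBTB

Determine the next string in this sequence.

BTBBBTBBTBBTBBBTBBTBBBTBBTBBBTBBTBBTBBBTB

Applying the rule to each of the 17 symbols of BTBBBTBBTBBTBBBTB gives the pieces BTB B BTB BTB BTB B BTB BTB B BTB BTB B BTB BTB BTB B BTB, which concatenate to the answer.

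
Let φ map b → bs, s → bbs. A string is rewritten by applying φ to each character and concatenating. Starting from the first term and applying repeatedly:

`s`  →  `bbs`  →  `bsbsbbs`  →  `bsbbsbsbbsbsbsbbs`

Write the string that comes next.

φ(bsbbsbsbbsbsbsbbs) expands symbol-by-symbol to bs bbs bs bs bbs bs bbs bs bs bbs bs bbs bs bbs bs bs bbs; joining the 17 pieces gives the next term.

bsbbsbsbsbbsbsbbsbsbsbbsbsbbsbsbbsbsbsbbs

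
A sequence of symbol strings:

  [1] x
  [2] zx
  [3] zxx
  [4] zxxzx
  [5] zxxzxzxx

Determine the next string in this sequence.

From term 3 onward, concatenate the last term with the second-to-last: zx·x = zxx, zxx·zx = zxxzx, …
Continuing: zxxzxzxx · zxxzx gives term 6.

zxxzxzxxzxxzx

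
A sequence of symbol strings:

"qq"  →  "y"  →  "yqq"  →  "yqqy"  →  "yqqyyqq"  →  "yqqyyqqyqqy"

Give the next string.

yqqyyqqyqqyyqqyyqq

Each term (from the third on) is the previous term followed by the one before it: term 3 = y·qq = yqq.
Continuing: yqqyyqqyqqy · yqqyyqq gives term 7.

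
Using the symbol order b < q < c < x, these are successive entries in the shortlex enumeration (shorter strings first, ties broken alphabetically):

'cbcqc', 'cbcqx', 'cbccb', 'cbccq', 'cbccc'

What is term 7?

cbcxb

Continuing the enumeration 2 steps past cbccc: cbccc → cbccx → (answer).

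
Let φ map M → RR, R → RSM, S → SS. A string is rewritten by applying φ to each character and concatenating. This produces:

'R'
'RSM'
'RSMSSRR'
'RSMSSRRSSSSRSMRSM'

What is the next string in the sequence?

Applying the rule to each of the 17 symbols of RSMSSRRSSSSRSMRSM gives the pieces RSM SS RR SS SS RSM RSM SS SS SS SS RSM SS RR RSM SS RR, which concatenate to the answer.

RSMSSRRSSSSRSMRSMSSSSSSSSRSMSSRRRSMSSRR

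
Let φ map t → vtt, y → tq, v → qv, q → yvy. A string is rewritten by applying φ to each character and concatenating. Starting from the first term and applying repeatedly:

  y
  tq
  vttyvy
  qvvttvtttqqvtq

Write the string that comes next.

Rewriting the 14 symbols of qvvttvtttqqvtq one by one yields yvy qv qv vtt vtt qv vtt vtt vtt yvy yvy qv vtt yvy; concatenated:

yvyqvqvvttvttqvvttvttvttyvyyvyqvvttyvy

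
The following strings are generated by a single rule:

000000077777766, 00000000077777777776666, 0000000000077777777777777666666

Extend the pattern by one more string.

The n-th term is 2n+3 0's then 4n-2 7's then 2n-2 6's, where the shown terms are n = 2, 3, 4.
At n = 5 the blocks have lengths 13, 18, 8.

000000000000077777777777777777766666666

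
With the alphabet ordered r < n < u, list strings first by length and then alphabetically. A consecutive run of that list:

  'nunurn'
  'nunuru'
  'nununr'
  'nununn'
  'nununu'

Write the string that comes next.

Treat nununu as a base-3 numeral over the given alphabet and add one, carrying through any trailing u's.

nunuur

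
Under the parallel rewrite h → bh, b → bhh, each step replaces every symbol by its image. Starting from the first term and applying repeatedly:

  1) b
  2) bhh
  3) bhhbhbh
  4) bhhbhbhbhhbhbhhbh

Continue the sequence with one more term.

bhhbhbhbhhbhbhhbhbhhbhbhbhhbhbhhbhbhbhhbh

Applying the rule to each of the 17 symbols of bhhbhbhbhhbhbhhbh gives the pieces bhh bh bh bhh bh bhh bh bhh bh bh bhh bh bhh bh bh bhh bh, which concatenate to the answer.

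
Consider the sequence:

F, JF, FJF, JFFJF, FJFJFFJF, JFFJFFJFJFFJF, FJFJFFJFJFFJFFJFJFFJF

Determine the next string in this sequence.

Each term (from the third on) is the two preceding terms concatenated in order: term 3 = F·JF = FJF.
The next term joins JFFJFFJFJFFJF and FJFJFFJFJFFJFFJFJFFJF.

JFFJFFJFJFFJFFJFJFFJFJFFJFFJFJFFJF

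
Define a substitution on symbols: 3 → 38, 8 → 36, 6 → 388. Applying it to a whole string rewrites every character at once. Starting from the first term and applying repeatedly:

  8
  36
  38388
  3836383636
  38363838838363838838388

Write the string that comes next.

383638388383638363638363838838363836363836383636

Replace each of the 23 characters of 38363838838363838838388 in place — 38 36 38 388 38 36 38 36 36 38 36 38 388 38 36 38 36 36 38 36 38 36 36 — and concatenate.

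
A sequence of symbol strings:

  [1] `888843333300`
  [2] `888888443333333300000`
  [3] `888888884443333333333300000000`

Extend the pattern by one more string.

888888888844443333333333333300000000000

Term n consists of 2n+2 8's, followed by n 4's, followed by 3n+2 3's, followed by 3n-1 0's (n = 1, 2, …).
For the next term, n = 4, so the run lengths are 10, 4, 14, 11.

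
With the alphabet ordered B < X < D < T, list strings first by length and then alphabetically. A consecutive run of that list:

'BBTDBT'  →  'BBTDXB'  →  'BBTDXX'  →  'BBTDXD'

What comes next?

The successor of BBTDXD increments the rightmost position that isn't already T and resets every position after it to B.

BBTDXT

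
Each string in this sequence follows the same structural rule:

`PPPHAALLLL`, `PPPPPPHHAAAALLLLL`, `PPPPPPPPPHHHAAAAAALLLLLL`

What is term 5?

PPPPPPPPPPPPPPPHHHHHAAAAAAAAAALLLLLLLL

Term n consists of 3n P's, followed by n H's, followed by 2n A's, followed by n+3 L's (n = 1, 2, …).
For term 5, n = 5, so the run lengths are 15, 5, 10, 8.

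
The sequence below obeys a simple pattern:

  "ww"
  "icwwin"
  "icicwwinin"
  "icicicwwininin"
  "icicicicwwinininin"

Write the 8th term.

s(k+1) = ic·s(k)·in, so each term gains ic as a prefix and in as a suffix.
From icicicicwwinininin, 3 further steps: icicicicwwinininin → icicicicicwwininininin → icicicicicicwwinininininin → (answer).

icicicicicicicwwininininininin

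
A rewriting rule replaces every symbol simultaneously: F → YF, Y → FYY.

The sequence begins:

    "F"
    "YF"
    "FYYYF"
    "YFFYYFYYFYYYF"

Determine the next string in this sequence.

FYYYFYFFYYFYYYFFYYFYYYFFYYFYYFYYYF

Applying the rule to each of the 13 symbols of YFFYYFYYFYYYF gives the pieces FYY YF YF FYY FYY YF FYY FYY YF FYY FYY FYY YF, which concatenate to the answer.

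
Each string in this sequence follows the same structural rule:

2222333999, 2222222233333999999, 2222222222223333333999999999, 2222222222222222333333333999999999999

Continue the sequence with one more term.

2222222222222222222233333333333999999999999999

Term n consists of 4n 2's, followed by 2n+1 3's, followed by 3n 9's (n = 1, 2, …).
At n = 5 the blocks have lengths 20, 11, 15.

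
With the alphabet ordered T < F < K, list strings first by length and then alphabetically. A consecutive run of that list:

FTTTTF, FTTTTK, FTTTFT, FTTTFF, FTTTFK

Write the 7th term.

FTTTKF

Continuing the enumeration 2 steps past FTTTFK: FTTTFK → FTTTKT → (answer).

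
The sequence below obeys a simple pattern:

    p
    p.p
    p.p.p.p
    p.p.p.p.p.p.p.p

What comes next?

s(k+1) = s(k)·.·s(k) — each term doubles the last with '.' between the halves.
Doubling p.p.p.p.p.p.p.p with '.' between the halves:

p.p.p.p.p.p.p.p.p.p.p.p.p.p.p.p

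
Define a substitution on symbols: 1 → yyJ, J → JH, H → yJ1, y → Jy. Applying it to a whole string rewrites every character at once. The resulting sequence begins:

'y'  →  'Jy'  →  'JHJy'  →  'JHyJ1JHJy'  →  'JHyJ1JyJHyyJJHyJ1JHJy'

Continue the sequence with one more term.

Rewriting the 21 symbols of JHyJ1JyJHyyJJHyJ1JHJy one by one yields JH yJ1 Jy JH yyJ JH Jy JH yJ1 Jy Jy JH JH yJ1 Jy JH yyJ JH yJ1 JH Jy; concatenated:

JHyJ1JyJHyyJJHJyJHyJ1JyJyJHJHyJ1JyJHyyJJHyJ1JHJy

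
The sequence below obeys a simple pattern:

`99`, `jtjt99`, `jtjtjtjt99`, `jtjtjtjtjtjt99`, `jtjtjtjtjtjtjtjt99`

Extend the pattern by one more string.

Every step adds jtjt at the front: s(k+1) = jtjt·s(k).
Applying this once more to jtjtjtjtjtjtjtjt99:

jtjtjtjtjtjtjtjtjtjt99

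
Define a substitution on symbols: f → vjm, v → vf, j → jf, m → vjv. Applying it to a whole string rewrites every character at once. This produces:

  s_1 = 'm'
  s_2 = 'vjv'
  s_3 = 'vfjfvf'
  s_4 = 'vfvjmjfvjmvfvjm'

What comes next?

Rewriting the 15 symbols of vfvjmjfvjmvfvjm one by one yields vf vjm vf jf vjv jf vjm vf jf vjv vf vjm vf jf vjv; concatenated:

vfvjmvfjfvjvjfvjmvfjfvjvvfvjmvfjfvjv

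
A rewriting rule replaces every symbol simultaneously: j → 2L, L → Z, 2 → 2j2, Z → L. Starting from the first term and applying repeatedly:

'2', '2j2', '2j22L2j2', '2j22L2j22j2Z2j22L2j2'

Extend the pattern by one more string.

Applying the rule to each of the 20 symbols of 2j22L2j22j2Z2j22L2j2 gives the pieces 2j2 2L 2j2 2j2 Z 2j2 2L 2j2 2j2 2L 2j2 L 2j2 2L 2j2 2j2 Z 2j2 2L 2j2, which concatenate to the answer.

2j22L2j22j2Z2j22L2j22j22L2j2L2j22L2j22j2Z2j22L2j2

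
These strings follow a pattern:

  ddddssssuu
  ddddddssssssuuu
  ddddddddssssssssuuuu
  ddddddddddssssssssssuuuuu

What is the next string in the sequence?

ddddddddddddssssssssssssuuuuuu

Each string has the form d^{2n} s^{2n} u^{n}, where the shown terms are n = 2, 3, 4, 5.
Setting n = 6 gives 12, 12, 6 characters in each block.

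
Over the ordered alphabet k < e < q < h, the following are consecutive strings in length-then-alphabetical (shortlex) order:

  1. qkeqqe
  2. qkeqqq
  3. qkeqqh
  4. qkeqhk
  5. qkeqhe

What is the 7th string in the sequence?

qkeqhh

Continuing the enumeration 2 steps past qkeqhe: qkeqhe → qkeqhq → (answer).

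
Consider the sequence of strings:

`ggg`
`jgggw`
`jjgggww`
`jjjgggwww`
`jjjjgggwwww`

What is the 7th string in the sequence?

jjjjjjgggwwwwww

Every step adds j to the front and w to the end of the previous string.
From jjjjgggwwww, 2 further steps: jjjjgggwwww → jjjjjgggwwwww → (answer).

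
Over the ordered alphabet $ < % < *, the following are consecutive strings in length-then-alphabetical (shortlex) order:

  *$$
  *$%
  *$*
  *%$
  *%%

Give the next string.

The successor of *%% increments the rightmost position that isn't already * and resets every position after it to $.

*%*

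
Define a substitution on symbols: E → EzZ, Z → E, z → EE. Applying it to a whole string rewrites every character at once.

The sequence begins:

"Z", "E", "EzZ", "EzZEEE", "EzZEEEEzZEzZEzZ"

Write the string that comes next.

EzZEEEEzZEzZEzZEzZEEEEzZEEEEzZEEE

φ(EzZEEEEzZEzZEzZ) expands symbol-by-symbol to EzZ EE E EzZ EzZ EzZ EzZ EE E EzZ EE E EzZ EE E; joining the 15 pieces gives the next term.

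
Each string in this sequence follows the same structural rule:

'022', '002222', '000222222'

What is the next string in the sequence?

The n-th term is n 0's then 2n 2's (n = 1, 2, …).
At n = 4 the blocks have lengths 4, 8.

000022222222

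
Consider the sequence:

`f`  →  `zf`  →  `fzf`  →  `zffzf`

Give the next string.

This is a Fibonacci-style word recurrence s(k) = s(k−2)·s(k−1): e.g. f·zf = fzf.
The next term joins fzf and zffzf.

fzfzffzf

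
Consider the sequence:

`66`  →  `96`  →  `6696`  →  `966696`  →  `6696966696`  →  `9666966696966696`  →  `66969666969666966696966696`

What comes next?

966696669696669666969666969666966696966696

Each term (from the third on) is the two preceding terms concatenated in order: term 3 = 66·96 = 6696.
Continuing: 9666966696966696 · 66969666969666966696966696 gives term 8.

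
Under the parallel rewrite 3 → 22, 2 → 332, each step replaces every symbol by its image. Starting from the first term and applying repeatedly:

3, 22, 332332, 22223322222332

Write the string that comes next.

33233233233222223323323323323322222332

φ(22223322222332) expands symbol-by-symbol to 332 332 332 332 22 22 332 332 332 332 332 22 22 332; joining the 14 pieces gives the next term.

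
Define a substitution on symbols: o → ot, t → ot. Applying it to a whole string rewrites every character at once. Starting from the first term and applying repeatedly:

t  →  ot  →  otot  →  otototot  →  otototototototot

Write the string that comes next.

Applying the rule to each of the 16 symbols of otototototototot gives the pieces ot ot ot ot ot ot ot ot ot ot ot ot ot ot ot ot, which concatenate to the answer.

otototototototototototototototot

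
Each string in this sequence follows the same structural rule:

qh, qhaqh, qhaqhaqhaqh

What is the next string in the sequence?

qhaqhaqhaqhaqhaqhaqhaqh

Every step duplicates the string with 'a' between the halves.
So the next term is two copies of qhaqhaqhaqh with 'a' between the halves.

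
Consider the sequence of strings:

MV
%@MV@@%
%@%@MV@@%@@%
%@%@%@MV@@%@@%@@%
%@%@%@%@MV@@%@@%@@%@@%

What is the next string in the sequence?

%@%@%@%@%@MV@@%@@%@@%@@%@@%

Each term wraps the previous one in %@ on the left and @@% on the right.
So the next term is %@·%@%@%@%@MV@@%@@%@@%@@%·@@%.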